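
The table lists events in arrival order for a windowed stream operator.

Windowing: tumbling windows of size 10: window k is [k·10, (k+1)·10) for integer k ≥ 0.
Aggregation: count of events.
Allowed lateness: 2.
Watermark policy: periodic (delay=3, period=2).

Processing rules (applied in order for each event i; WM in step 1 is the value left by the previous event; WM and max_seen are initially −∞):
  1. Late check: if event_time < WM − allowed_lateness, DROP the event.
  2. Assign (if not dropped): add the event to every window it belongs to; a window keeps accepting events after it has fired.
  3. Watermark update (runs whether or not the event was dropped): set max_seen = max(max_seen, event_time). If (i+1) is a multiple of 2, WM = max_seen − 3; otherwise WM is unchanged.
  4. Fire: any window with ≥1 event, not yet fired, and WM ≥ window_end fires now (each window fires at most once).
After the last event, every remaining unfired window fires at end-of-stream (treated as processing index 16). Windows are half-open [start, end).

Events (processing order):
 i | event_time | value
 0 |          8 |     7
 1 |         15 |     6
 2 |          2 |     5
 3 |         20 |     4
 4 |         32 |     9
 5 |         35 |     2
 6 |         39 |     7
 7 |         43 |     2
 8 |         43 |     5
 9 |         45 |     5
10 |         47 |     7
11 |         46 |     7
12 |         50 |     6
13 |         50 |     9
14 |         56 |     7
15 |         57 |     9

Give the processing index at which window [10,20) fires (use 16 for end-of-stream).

5

i=0 t=8 v=7: → [0,10); WM=−∞
i=1 t=15 v=6: → [10,20); WM=12; [0,10) fires=1
i=2 t=2 v=5: DROP (t<12-2); WM=12
i=3 t=20 v=4: → [20,30); WM=17
i=4 t=32 v=9: → [30,40); WM=17
i=5 t=35 v=2: → [30,40); WM=32; [10,20) fires=1 [20,30) fires=1
i=6 t=39 v=7: → [30,40); WM=32
i=7 t=43 v=2: → [40,50); WM=40; [30,40) fires=3
i=8 t=43 v=5: → [40,50); WM=40
i=9 t=45 v=5: → [40,50); WM=42
i=10 t=47 v=7: → [40,50); WM=42
i=11 t=46 v=7: → [40,50); WM=44
i=12 t=50 v=6: → [50,60); WM=44
i=13 t=50 v=9: → [50,60); WM=47
i=14 t=56 v=7: → [50,60); WM=47
i=15 t=57 v=9: → [50,60); WM=54; [40,50) fires=5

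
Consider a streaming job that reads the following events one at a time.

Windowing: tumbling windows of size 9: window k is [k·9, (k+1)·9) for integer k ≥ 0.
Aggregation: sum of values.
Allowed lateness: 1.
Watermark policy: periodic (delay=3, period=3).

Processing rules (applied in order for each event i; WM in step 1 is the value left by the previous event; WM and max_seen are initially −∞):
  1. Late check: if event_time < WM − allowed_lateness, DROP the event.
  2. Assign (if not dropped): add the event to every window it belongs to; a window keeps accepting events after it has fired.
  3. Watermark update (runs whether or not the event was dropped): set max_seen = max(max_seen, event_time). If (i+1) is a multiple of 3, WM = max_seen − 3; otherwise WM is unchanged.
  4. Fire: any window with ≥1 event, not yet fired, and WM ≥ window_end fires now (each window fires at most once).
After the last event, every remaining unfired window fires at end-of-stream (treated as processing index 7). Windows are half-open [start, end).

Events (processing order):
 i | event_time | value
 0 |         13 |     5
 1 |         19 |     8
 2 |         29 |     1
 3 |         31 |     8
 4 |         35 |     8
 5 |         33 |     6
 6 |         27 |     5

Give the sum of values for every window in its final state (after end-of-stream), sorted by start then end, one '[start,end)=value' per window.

i=0 t=13 v=5: → [9,18); WM=−∞
i=1 t=19 v=8: → [18,27); WM=−∞
i=2 t=29 v=1: → [27,36); WM=26; [9,18) fires=5
i=3 t=31 v=8: → [27,36); WM=26
i=4 t=35 v=8: → [27,36); WM=26
i=5 t=33 v=6: → [27,36); WM=32; [18,27) fires=8
i=6 t=27 v=5: DROP (t<32-1); WM=32

[9,18)=5 [18,27)=8 [27,36)=23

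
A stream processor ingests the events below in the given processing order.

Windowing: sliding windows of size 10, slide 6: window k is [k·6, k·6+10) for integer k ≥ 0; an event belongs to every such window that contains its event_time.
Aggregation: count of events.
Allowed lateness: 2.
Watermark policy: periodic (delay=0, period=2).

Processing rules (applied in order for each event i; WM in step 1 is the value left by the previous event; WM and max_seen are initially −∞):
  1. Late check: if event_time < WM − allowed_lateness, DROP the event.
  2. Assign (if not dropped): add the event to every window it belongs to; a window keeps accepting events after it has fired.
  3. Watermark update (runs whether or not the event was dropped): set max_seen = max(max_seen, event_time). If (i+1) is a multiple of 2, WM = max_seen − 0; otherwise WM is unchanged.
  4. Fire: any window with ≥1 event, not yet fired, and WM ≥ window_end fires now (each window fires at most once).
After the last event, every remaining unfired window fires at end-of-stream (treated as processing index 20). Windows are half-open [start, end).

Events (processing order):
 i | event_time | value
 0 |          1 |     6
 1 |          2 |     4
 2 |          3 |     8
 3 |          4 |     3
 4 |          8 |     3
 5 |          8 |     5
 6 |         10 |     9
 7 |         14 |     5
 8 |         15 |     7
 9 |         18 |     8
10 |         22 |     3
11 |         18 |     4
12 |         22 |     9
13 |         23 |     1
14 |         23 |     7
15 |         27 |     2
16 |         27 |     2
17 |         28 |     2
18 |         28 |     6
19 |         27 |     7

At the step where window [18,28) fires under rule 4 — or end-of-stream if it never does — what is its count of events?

8

i=0 t=1 v=6: → [0,10); WM=−∞
i=1 t=2 v=4: → [0,10); WM=2
i=2 t=3 v=8: → [0,10); WM=2
i=3 t=4 v=3: → [0,10); WM=4
i=4 t=8 v=3: → [6,16),[0,10); WM=4
i=5 t=8 v=5: → [6,16),[0,10); WM=8
i=6 t=10 v=9: → [6,16); WM=8
i=7 t=14 v=5: → [12,22),[6,16); WM=14; [0,10) fires=6
i=8 t=15 v=7: → [12,22),[6,16); WM=14
i=9 t=18 v=8: → [18,28),[12,22); WM=18; [6,16) fires=5
i=10 t=22 v=3: → [18,28); WM=18
i=11 t=18 v=4: → [18,28),[12,22); WM=22; [12,22) fires=4
i=12 t=22 v=9: → [18,28); WM=22
i=13 t=23 v=1: → [18,28); WM=23
i=14 t=23 v=7: → [18,28); WM=23
i=15 t=27 v=2: → [24,34),[18,28); WM=27
i=16 t=27 v=2: → [24,34),[18,28); WM=27
i=17 t=28 v=2: → [24,34); WM=28; [18,28) fires=8
i=18 t=28 v=6: → [24,34); WM=28
i=19 t=27 v=7: → [24,34),[18,28); WM=28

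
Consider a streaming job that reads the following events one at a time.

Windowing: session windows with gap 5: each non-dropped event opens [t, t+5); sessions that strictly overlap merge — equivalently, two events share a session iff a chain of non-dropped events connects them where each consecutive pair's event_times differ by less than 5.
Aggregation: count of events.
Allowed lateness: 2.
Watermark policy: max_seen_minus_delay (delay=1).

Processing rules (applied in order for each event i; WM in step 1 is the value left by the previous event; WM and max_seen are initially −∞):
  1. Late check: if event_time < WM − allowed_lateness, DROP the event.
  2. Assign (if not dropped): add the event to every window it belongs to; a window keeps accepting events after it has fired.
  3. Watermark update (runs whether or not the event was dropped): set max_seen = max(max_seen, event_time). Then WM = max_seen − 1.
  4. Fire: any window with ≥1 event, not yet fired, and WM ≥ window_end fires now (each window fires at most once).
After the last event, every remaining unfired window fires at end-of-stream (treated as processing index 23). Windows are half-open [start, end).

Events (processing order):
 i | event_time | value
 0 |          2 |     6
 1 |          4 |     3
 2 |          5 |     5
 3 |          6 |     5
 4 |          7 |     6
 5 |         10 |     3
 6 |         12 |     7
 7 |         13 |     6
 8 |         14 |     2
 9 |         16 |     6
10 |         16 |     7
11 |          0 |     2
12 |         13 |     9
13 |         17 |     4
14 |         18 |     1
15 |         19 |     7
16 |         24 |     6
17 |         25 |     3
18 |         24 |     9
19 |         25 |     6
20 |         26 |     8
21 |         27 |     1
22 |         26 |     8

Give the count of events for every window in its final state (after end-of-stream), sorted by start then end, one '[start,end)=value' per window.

i=0 t=2 v=6: → [2,7); WM=1
i=1 t=4 v=3: → [2,9); WM=3
i=2 t=5 v=5: → [2,10); WM=4
i=3 t=6 v=5: → [2,11); WM=5
i=4 t=7 v=6: → [2,12); WM=6
i=5 t=10 v=3: → [2,15); WM=9
i=6 t=12 v=7: → [2,17); WM=11
i=7 t=13 v=6: → [2,18); WM=12
i=8 t=14 v=2: → [2,19); WM=13
i=9 t=16 v=6: → [2,21); WM=15
i=10 t=16 v=7: → [2,21); WM=15
i=11 t=0 v=2: DROP (t<15-2); WM=15
i=12 t=13 v=9: → [2,21); WM=15
i=13 t=17 v=4: → [2,22); WM=16
i=14 t=18 v=1: → [2,23); WM=17
i=15 t=19 v=7: → [2,24); WM=18
i=16 t=24 v=6: → [24,29); WM=23
i=17 t=25 v=3: → [24,30); WM=24
i=18 t=24 v=9: → [24,30); WM=24
i=19 t=25 v=6: → [24,30); WM=24
i=20 t=26 v=8: → [24,31); WM=25
i=21 t=27 v=1: → [24,32); WM=26
i=22 t=26 v=8: → [24,32); WM=26

[2,24)=15 [24,32)=7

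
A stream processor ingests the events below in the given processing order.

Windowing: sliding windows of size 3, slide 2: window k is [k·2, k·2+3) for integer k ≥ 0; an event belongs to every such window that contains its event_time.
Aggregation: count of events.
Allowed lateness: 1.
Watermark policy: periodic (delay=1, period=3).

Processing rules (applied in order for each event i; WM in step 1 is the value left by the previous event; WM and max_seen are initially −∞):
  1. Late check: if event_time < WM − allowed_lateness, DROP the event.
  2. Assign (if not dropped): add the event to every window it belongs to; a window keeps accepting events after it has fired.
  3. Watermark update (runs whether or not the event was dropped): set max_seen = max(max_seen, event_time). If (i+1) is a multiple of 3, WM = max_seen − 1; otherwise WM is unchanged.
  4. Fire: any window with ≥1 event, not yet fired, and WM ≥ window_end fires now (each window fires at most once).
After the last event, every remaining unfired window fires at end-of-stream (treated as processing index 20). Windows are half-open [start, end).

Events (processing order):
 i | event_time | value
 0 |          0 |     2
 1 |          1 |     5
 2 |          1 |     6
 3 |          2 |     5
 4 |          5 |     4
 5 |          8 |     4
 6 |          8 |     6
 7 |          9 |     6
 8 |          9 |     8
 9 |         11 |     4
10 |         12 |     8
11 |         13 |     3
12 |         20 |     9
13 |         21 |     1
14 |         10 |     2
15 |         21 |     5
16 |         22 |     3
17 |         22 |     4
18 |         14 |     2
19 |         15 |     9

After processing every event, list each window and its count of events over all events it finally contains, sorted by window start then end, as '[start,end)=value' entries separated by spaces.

[0,3)=4 [2,5)=1 [4,7)=1 [6,9)=2 [8,11)=4 [10,13)=2 [12,15)=2 [18,21)=1 [20,23)=5 [22,25)=2

i=0 t=0 v=2: → [0,3); WM=−∞
i=1 t=1 v=5: → [0,3); WM=−∞
i=2 t=1 v=6: → [0,3); WM=0
i=3 t=2 v=5: → [2,5),[0,3); WM=0
i=4 t=5 v=4: → [4,7); WM=0
i=5 t=8 v=4: → [8,11),[6,9); WM=7; [0,3) fires=4 [2,5) fires=1 [4,7) fires=1
i=6 t=8 v=6: → [8,11),[6,9); WM=7
i=7 t=9 v=6: → [8,11); WM=7
i=8 t=9 v=8: → [8,11); WM=8
i=9 t=11 v=4: → [10,13); WM=8
i=10 t=12 v=8: → [12,15),[10,13); WM=8
i=11 t=13 v=3: → [12,15); WM=12; [6,9) fires=2 [8,11) fires=4
i=12 t=20 v=9: → [20,23),[18,21); WM=12
i=13 t=21 v=1: → [20,23); WM=12
i=14 t=10 v=2: DROP (t<12-1); WM=20; [10,13) fires=2 [12,15) fires=2
i=15 t=21 v=5: → [20,23); WM=20
i=16 t=22 v=3: → [22,25),[20,23); WM=20
i=17 t=22 v=4: → [22,25),[20,23); WM=21; [18,21) fires=1
i=18 t=14 v=2: DROP (t<21-1); WM=21
i=19 t=15 v=9: DROP (t<21-1); WM=21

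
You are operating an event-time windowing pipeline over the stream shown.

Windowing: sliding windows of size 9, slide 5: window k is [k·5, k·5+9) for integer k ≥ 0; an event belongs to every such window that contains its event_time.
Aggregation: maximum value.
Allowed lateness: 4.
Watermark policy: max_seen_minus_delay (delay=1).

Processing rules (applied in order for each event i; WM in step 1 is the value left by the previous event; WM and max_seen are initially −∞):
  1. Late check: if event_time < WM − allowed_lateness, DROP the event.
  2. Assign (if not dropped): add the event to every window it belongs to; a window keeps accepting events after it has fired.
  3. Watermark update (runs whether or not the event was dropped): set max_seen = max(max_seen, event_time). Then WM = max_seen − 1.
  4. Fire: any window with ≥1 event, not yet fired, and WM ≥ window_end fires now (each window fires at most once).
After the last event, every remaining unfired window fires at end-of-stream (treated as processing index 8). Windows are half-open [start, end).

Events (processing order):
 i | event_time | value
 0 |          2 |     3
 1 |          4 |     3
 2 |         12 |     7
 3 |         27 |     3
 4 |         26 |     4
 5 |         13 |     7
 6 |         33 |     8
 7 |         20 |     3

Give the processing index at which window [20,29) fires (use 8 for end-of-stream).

6

i=0 t=2 v=3: → [0,9); WM=1
i=1 t=4 v=3: → [0,9); WM=3
i=2 t=12 v=7: → [10,19),[5,14); WM=11; [0,9) fires=3
i=3 t=27 v=3: → [25,34),[20,29); WM=26; [5,14) fires=7 [10,19) fires=7
i=4 t=26 v=4: → [25,34),[20,29); WM=26
i=5 t=13 v=7: DROP (t<26-4); WM=26
i=6 t=33 v=8: → [30,39),[25,34); WM=32; [20,29) fires=4
i=7 t=20 v=3: DROP (t<32-4); WM=32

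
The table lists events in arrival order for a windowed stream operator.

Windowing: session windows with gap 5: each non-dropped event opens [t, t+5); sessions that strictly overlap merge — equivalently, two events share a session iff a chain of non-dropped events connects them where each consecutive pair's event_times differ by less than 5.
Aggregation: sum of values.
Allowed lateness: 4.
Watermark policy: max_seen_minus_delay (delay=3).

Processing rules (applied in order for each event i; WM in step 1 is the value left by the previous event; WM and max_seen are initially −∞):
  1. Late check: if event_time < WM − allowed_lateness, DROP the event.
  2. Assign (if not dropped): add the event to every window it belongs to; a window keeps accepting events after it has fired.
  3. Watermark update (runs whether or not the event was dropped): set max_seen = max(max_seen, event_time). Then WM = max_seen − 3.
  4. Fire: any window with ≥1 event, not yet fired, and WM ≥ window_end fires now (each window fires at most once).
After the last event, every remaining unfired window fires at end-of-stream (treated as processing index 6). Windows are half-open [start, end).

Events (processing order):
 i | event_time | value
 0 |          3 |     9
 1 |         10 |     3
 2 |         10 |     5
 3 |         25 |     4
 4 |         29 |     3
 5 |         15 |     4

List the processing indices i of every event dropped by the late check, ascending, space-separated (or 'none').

5

i=0 t=3 v=9: → [3,8); WM=0
i=1 t=10 v=3: → [10,15); WM=7
i=2 t=10 v=5: → [10,15); WM=7
i=3 t=25 v=4: → [25,30); WM=22
i=4 t=29 v=3: → [25,34); WM=26
i=5 t=15 v=4: DROP (t<26-4); WM=26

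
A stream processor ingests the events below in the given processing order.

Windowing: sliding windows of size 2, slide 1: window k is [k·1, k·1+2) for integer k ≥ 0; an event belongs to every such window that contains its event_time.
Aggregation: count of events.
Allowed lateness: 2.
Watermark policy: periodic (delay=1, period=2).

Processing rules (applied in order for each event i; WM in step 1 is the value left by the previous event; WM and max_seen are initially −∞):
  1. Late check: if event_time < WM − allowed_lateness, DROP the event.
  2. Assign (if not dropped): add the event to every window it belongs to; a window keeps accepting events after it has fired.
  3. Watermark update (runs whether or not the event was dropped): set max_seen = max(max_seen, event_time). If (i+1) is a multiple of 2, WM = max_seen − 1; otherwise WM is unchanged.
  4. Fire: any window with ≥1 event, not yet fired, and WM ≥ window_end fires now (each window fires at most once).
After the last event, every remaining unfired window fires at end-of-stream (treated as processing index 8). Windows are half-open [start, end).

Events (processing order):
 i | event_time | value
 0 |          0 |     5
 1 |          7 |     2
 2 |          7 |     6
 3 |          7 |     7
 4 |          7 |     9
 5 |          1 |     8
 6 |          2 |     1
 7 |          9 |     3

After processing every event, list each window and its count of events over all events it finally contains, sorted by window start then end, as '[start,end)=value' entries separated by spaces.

i=0 t=0 v=5: → [0,2); WM=−∞
i=1 t=7 v=2: → [7,9),[6,8); WM=6; [0,2) fires=1
i=2 t=7 v=6: → [7,9),[6,8); WM=6
i=3 t=7 v=7: → [7,9),[6,8); WM=6
i=4 t=7 v=9: → [7,9),[6,8); WM=6
i=5 t=1 v=8: DROP (t<6-2); WM=6
i=6 t=2 v=1: DROP (t<6-2); WM=6
i=7 t=9 v=3: → [9,11),[8,10); WM=8; [6,8) fires=4

[0,2)=1 [6,8)=4 [7,9)=4 [8,10)=1 [9,11)=1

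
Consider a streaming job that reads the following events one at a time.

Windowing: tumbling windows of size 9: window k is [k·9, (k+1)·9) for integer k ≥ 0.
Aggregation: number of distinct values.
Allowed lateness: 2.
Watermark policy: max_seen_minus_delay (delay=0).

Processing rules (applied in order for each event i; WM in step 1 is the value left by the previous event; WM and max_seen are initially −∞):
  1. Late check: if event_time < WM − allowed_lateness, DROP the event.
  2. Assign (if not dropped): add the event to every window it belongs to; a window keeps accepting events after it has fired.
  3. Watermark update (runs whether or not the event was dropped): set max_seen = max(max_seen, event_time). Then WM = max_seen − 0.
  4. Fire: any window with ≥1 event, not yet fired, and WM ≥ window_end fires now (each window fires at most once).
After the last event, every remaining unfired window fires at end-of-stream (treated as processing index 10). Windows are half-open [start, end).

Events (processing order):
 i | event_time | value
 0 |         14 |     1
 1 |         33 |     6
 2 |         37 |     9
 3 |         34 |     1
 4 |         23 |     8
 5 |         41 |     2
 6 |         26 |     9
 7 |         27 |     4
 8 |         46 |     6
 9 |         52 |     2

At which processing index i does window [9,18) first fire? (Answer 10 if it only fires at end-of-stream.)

i=0 t=14 v=1: → [9,18); WM=14
i=1 t=33 v=6: → [27,36); WM=33; [9,18) fires=1
i=2 t=37 v=9: → [36,45); WM=37; [27,36) fires=1
i=3 t=34 v=1: DROP (t<37-2); WM=37
i=4 t=23 v=8: DROP (t<37-2); WM=37
i=5 t=41 v=2: → [36,45); WM=41
i=6 t=26 v=9: DROP (t<41-2); WM=41
i=7 t=27 v=4: DROP (t<41-2); WM=41
i=8 t=46 v=6: → [45,54); WM=46; [36,45) fires=2
i=9 t=52 v=2: → [45,54); WM=52

1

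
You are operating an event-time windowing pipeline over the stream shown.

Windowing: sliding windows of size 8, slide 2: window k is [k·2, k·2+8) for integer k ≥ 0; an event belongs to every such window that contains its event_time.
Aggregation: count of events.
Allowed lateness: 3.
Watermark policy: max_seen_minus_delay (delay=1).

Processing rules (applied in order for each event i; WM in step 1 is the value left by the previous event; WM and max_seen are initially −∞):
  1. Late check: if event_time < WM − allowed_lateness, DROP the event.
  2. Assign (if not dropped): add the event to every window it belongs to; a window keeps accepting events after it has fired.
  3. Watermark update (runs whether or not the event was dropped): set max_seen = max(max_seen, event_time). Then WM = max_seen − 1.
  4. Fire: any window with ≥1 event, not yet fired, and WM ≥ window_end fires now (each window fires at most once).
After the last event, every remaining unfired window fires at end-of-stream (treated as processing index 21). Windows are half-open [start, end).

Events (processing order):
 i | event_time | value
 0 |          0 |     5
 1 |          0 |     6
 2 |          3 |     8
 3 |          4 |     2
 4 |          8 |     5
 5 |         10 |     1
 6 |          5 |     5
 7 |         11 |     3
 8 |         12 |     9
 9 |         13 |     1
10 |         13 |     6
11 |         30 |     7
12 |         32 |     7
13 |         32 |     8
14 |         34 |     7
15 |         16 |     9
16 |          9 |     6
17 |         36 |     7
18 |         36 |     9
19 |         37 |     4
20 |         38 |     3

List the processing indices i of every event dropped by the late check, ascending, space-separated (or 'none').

i=0 t=0 v=5: → [0,8); WM=-1
i=1 t=0 v=6: → [0,8); WM=-1
i=2 t=3 v=8: → [2,10),[0,8); WM=2
i=3 t=4 v=2: → [4,12),[2,10),[0,8); WM=3
i=4 t=8 v=5: → [8,16),[6,14),[4,12),[2,10); WM=7
i=5 t=10 v=1: → [10,18),[8,16),[6,14),[4,12); WM=9; [0,8) fires=4
i=6 t=5 v=5: DROP (t<9-3); WM=9
i=7 t=11 v=3: → [10,18),[8,16),[6,14),[4,12); WM=10; [2,10) fires=3
i=8 t=12 v=9: → [12,20),[10,18),[8,16),[6,14); WM=11
i=9 t=13 v=1: → [12,20),[10,18),[8,16),[6,14); WM=12; [4,12) fires=4
i=10 t=13 v=6: → [12,20),[10,18),[8,16),[6,14); WM=12
i=11 t=30 v=7: → [30,38),[28,36),[26,34),[24,32); WM=29; [6,14) fires=6 [8,16) fires=6 [10,18) fires=5 [12,20) fires=3
i=12 t=32 v=7: → [32,40),[30,38),[28,36),[26,34); WM=31
i=13 t=32 v=8: → [32,40),[30,38),[28,36),[26,34); WM=31
i=14 t=34 v=7: → [34,42),[32,40),[30,38),[28,36); WM=33; [24,32) fires=1
i=15 t=16 v=9: DROP (t<33-3); WM=33
i=16 t=9 v=6: DROP (t<33-3); WM=33
i=17 t=36 v=7: → [36,44),[34,42),[32,40),[30,38); WM=35; [26,34) fires=3
i=18 t=36 v=9: → [36,44),[34,42),[32,40),[30,38); WM=35
i=19 t=37 v=4: → [36,44),[34,42),[32,40),[30,38); WM=36; [28,36) fires=4
i=20 t=38 v=3: → [38,46),[36,44),[34,42),[32,40); WM=37

6 15 16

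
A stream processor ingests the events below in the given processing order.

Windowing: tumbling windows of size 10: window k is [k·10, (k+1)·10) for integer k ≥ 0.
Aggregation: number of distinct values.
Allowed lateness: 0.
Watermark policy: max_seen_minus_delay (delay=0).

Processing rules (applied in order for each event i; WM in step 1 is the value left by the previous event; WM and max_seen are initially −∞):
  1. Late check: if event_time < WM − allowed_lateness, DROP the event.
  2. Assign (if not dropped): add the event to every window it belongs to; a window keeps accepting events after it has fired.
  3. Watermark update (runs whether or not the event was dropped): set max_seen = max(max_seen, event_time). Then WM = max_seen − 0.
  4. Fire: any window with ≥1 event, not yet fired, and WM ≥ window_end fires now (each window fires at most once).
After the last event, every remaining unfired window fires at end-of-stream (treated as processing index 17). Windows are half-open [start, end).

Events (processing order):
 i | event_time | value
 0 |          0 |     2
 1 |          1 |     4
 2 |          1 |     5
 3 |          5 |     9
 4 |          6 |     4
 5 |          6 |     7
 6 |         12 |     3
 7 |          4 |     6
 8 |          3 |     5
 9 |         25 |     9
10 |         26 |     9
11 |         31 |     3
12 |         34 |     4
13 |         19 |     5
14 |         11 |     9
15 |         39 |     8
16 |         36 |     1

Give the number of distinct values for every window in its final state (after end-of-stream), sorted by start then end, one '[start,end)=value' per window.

[0,10)=5 [10,20)=1 [20,30)=1 [30,40)=3

i=0 t=0 v=2: → [0,10); WM=0
i=1 t=1 v=4: → [0,10); WM=1
i=2 t=1 v=5: → [0,10); WM=1
i=3 t=5 v=9: → [0,10); WM=5
i=4 t=6 v=4: → [0,10); WM=6
i=5 t=6 v=7: → [0,10); WM=6
i=6 t=12 v=3: → [10,20); WM=12; [0,10) fires=5
i=7 t=4 v=6: DROP (t<12-0); WM=12
i=8 t=3 v=5: DROP (t<12-0); WM=12
i=9 t=25 v=9: → [20,30); WM=25; [10,20) fires=1
i=10 t=26 v=9: → [20,30); WM=26
i=11 t=31 v=3: → [30,40); WM=31; [20,30) fires=1
i=12 t=34 v=4: → [30,40); WM=34
i=13 t=19 v=5: DROP (t<34-0); WM=34
i=14 t=11 v=9: DROP (t<34-0); WM=34
i=15 t=39 v=8: → [30,40); WM=39
i=16 t=36 v=1: DROP (t<39-0); WM=39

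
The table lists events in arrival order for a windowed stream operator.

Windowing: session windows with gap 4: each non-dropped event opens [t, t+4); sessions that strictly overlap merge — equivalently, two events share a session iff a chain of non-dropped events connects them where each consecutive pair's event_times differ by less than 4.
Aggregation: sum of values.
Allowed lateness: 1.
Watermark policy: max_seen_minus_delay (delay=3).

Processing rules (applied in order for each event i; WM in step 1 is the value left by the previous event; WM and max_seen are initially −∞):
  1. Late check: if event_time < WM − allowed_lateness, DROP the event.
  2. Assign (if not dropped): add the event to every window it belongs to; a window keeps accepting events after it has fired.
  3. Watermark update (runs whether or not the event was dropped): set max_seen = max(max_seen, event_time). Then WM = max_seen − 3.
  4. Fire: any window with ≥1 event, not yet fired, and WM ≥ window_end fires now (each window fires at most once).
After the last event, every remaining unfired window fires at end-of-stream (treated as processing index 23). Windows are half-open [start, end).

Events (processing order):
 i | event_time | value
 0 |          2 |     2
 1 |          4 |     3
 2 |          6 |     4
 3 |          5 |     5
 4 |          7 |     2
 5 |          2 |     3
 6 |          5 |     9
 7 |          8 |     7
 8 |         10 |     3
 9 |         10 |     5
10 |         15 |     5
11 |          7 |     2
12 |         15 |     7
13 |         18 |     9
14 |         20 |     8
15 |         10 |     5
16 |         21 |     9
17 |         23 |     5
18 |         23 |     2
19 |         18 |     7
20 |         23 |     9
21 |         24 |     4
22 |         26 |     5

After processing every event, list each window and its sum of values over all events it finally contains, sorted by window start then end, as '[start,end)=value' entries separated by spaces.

i=0 t=2 v=2: → [2,6); WM=-1
i=1 t=4 v=3: → [2,8); WM=1
i=2 t=6 v=4: → [2,10); WM=3
i=3 t=5 v=5: → [2,10); WM=3
i=4 t=7 v=2: → [2,11); WM=4
i=5 t=2 v=3: DROP (t<4-1); WM=4
i=6 t=5 v=9: → [2,11); WM=4
i=7 t=8 v=7: → [2,12); WM=5
i=8 t=10 v=3: → [2,14); WM=7
i=9 t=10 v=5: → [2,14); WM=7
i=10 t=15 v=5: → [15,19); WM=12
i=11 t=7 v=2: DROP (t<12-1); WM=12
i=12 t=15 v=7: → [15,19); WM=12
i=13 t=18 v=9: → [15,22); WM=15
i=14 t=20 v=8: → [15,24); WM=17
i=15 t=10 v=5: DROP (t<17-1); WM=17
i=16 t=21 v=9: → [15,25); WM=18
i=17 t=23 v=5: → [15,27); WM=20
i=18 t=23 v=2: → [15,27); WM=20
i=19 t=18 v=7: DROP (t<20-1); WM=20
i=20 t=23 v=9: → [15,27); WM=20
i=21 t=24 v=4: → [15,28); WM=21
i=22 t=26 v=5: → [15,30); WM=23

[2,14)=40 [15,30)=63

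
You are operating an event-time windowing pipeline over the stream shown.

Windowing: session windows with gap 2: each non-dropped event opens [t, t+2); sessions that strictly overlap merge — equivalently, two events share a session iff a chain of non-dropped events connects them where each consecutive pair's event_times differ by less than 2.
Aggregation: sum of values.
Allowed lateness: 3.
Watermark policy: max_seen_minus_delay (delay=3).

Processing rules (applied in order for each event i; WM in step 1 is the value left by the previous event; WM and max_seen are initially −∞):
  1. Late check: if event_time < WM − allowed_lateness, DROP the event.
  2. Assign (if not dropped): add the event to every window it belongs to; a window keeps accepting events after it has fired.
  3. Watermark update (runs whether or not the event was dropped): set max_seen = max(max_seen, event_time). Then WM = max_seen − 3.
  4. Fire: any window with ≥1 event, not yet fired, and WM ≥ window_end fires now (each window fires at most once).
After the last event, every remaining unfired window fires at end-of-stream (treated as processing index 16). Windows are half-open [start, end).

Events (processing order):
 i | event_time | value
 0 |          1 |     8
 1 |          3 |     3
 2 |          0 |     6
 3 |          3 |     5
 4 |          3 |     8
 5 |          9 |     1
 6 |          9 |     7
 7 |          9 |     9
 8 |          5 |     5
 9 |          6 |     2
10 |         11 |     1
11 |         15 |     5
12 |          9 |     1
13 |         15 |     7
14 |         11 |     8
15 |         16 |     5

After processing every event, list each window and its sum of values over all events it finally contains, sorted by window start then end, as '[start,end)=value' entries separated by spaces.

i=0 t=1 v=8: → [1,3); WM=-2
i=1 t=3 v=3: → [3,5); WM=0
i=2 t=0 v=6: → [0,3); WM=0
i=3 t=3 v=5: → [3,5); WM=0
i=4 t=3 v=8: → [3,5); WM=0
i=5 t=9 v=1: → [9,11); WM=6
i=6 t=9 v=7: → [9,11); WM=6
i=7 t=9 v=9: → [9,11); WM=6
i=8 t=5 v=5: → [5,7); WM=6
i=9 t=6 v=2: → [5,8); WM=6
i=10 t=11 v=1: → [11,13); WM=8
i=11 t=15 v=5: → [15,17); WM=12
i=12 t=9 v=1: → [9,11); WM=12
i=13 t=15 v=7: → [15,17); WM=12
i=14 t=11 v=8: → [11,13); WM=12
i=15 t=16 v=5: → [15,18); WM=13

[0,3)=14 [3,5)=16 [5,8)=7 [9,11)=18 [11,13)=9 [15,18)=17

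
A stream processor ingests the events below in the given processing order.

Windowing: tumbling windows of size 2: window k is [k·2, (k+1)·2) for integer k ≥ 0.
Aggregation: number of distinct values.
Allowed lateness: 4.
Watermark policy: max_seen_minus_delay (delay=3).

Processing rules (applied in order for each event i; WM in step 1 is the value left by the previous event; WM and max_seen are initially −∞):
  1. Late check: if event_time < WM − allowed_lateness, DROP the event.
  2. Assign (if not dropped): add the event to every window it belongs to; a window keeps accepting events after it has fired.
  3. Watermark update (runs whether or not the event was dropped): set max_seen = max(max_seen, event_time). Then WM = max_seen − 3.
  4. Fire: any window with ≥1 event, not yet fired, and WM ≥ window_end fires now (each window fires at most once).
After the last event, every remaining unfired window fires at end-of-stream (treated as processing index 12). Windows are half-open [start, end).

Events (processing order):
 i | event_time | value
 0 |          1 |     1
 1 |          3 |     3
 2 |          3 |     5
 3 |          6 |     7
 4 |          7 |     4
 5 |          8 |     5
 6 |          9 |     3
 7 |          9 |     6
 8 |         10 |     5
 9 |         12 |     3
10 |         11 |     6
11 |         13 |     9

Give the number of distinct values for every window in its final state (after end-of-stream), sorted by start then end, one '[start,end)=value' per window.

[0,2)=1 [2,4)=2 [6,8)=2 [8,10)=3 [10,12)=2 [12,14)=2

i=0 t=1 v=1: → [0,2); WM=-2
i=1 t=3 v=3: → [2,4); WM=0
i=2 t=3 v=5: → [2,4); WM=0
i=3 t=6 v=7: → [6,8); WM=3; [0,2) fires=1
i=4 t=7 v=4: → [6,8); WM=4; [2,4) fires=2
i=5 t=8 v=5: → [8,10); WM=5
i=6 t=9 v=3: → [8,10); WM=6
i=7 t=9 v=6: → [8,10); WM=6
i=8 t=10 v=5: → [10,12); WM=7
i=9 t=12 v=3: → [12,14); WM=9; [6,8) fires=2
i=10 t=11 v=6: → [10,12); WM=9
i=11 t=13 v=9: → [12,14); WM=10; [8,10) fires=3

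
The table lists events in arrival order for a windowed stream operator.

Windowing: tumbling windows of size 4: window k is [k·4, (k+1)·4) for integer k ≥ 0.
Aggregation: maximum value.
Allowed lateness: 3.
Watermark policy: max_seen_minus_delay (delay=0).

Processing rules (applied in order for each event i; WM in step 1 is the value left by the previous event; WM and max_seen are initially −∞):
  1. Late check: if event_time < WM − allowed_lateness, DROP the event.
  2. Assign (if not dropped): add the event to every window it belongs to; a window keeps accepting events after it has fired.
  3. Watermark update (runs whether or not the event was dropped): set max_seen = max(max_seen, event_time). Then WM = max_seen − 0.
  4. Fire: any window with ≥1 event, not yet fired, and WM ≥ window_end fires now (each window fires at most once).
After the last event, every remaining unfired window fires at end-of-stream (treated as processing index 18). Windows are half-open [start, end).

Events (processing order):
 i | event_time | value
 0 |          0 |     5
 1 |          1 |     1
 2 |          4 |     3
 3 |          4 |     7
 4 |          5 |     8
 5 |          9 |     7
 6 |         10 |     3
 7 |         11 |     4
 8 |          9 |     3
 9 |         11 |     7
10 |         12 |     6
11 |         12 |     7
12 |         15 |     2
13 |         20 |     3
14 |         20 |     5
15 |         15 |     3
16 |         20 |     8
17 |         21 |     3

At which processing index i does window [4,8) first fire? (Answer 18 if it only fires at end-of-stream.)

5

i=0 t=0 v=5: → [0,4); WM=0
i=1 t=1 v=1: → [0,4); WM=1
i=2 t=4 v=3: → [4,8); WM=4; [0,4) fires=5
i=3 t=4 v=7: → [4,8); WM=4
i=4 t=5 v=8: → [4,8); WM=5
i=5 t=9 v=7: → [8,12); WM=9; [4,8) fires=8
i=6 t=10 v=3: → [8,12); WM=10
i=7 t=11 v=4: → [8,12); WM=11
i=8 t=9 v=3: → [8,12); WM=11
i=9 t=11 v=7: → [8,12); WM=11
i=10 t=12 v=6: → [12,16); WM=12; [8,12) fires=7
i=11 t=12 v=7: → [12,16); WM=12
i=12 t=15 v=2: → [12,16); WM=15
i=13 t=20 v=3: → [20,24); WM=20; [12,16) fires=7
i=14 t=20 v=5: → [20,24); WM=20
i=15 t=15 v=3: DROP (t<20-3); WM=20
i=16 t=20 v=8: → [20,24); WM=20
i=17 t=21 v=3: → [20,24); WM=21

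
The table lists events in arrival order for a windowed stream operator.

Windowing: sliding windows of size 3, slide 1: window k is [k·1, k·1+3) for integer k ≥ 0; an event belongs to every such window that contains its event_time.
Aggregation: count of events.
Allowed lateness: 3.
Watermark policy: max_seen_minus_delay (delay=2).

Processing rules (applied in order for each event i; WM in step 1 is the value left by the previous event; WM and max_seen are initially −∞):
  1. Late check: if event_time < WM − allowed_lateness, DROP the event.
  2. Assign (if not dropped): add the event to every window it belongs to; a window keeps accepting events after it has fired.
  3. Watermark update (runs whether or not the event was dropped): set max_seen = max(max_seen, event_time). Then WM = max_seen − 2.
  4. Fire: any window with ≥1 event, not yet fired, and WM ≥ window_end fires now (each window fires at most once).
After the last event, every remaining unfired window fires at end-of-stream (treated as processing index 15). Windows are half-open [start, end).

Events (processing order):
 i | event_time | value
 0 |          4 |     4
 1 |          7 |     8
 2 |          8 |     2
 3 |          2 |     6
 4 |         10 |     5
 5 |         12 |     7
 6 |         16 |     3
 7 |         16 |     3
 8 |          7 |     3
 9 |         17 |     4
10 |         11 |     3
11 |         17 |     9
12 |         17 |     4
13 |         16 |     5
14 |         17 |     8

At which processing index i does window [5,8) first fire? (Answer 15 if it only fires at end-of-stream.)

i=0 t=4 v=4: → [4,7),[3,6),[2,5); WM=2
i=1 t=7 v=8: → [7,10),[6,9),[5,8); WM=5; [2,5) fires=1
i=2 t=8 v=2: → [8,11),[7,10),[6,9); WM=6; [3,6) fires=1
i=3 t=2 v=6: DROP (t<6-3); WM=6
i=4 t=10 v=5: → [10,13),[9,12),[8,11); WM=8; [4,7) fires=1 [5,8) fires=1
i=5 t=12 v=7: → [12,15),[11,14),[10,13); WM=10; [6,9) fires=2 [7,10) fires=2
i=6 t=16 v=3: → [16,19),[15,18),[14,17); WM=14; [8,11) fires=2 [9,12) fires=1 [10,13) fires=2 [11,14) fires=1
i=7 t=16 v=3: → [16,19),[15,18),[14,17); WM=14
i=8 t=7 v=3: DROP (t<14-3); WM=14
i=9 t=17 v=4: → [17,20),[16,19),[15,18); WM=15; [12,15) fires=1
i=10 t=11 v=3: DROP (t<15-3); WM=15
i=11 t=17 v=9: → [17,20),[16,19),[15,18); WM=15
i=12 t=17 v=4: → [17,20),[16,19),[15,18); WM=15
i=13 t=16 v=5: → [16,19),[15,18),[14,17); WM=15
i=14 t=17 v=8: → [17,20),[16,19),[15,18); WM=15

4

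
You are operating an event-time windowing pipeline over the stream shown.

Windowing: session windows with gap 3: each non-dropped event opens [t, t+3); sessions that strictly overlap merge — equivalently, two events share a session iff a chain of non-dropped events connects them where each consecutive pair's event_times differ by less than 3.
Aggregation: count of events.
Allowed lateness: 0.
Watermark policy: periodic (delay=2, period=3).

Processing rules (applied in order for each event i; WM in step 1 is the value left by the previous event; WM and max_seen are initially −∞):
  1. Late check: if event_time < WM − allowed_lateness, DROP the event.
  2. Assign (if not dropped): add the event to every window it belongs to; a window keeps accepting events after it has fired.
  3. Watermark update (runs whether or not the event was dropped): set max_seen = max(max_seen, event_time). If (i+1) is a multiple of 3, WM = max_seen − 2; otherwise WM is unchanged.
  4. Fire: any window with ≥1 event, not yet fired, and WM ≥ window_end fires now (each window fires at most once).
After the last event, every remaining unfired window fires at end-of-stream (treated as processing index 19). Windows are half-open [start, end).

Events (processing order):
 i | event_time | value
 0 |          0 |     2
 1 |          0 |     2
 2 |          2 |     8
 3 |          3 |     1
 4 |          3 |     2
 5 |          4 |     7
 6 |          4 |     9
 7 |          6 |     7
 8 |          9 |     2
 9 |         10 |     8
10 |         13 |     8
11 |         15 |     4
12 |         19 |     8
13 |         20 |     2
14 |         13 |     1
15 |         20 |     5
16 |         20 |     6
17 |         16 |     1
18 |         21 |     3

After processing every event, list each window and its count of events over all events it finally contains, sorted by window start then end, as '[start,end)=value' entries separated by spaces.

i=0 t=0 v=2: → [0,3); WM=−∞
i=1 t=0 v=2: → [0,3); WM=−∞
i=2 t=2 v=8: → [0,5); WM=0
i=3 t=3 v=1: → [0,6); WM=0
i=4 t=3 v=2: → [0,6); WM=0
i=5 t=4 v=7: → [0,7); WM=2
i=6 t=4 v=9: → [0,7); WM=2
i=7 t=6 v=7: → [0,9); WM=2
i=8 t=9 v=2: → [9,12); WM=7
i=9 t=10 v=8: → [9,13); WM=7
i=10 t=13 v=8: → [13,16); WM=7
i=11 t=15 v=4: → [13,18); WM=13
i=12 t=19 v=8: → [19,22); WM=13
i=13 t=20 v=2: → [19,23); WM=13
i=14 t=13 v=1: → [13,18); WM=18
i=15 t=20 v=5: → [19,23); WM=18
i=16 t=20 v=6: → [19,23); WM=18
i=17 t=16 v=1: DROP (t<18-0); WM=18
i=18 t=21 v=3: → [19,24); WM=18

[0,9)=8 [9,13)=2 [13,18)=3 [19,24)=5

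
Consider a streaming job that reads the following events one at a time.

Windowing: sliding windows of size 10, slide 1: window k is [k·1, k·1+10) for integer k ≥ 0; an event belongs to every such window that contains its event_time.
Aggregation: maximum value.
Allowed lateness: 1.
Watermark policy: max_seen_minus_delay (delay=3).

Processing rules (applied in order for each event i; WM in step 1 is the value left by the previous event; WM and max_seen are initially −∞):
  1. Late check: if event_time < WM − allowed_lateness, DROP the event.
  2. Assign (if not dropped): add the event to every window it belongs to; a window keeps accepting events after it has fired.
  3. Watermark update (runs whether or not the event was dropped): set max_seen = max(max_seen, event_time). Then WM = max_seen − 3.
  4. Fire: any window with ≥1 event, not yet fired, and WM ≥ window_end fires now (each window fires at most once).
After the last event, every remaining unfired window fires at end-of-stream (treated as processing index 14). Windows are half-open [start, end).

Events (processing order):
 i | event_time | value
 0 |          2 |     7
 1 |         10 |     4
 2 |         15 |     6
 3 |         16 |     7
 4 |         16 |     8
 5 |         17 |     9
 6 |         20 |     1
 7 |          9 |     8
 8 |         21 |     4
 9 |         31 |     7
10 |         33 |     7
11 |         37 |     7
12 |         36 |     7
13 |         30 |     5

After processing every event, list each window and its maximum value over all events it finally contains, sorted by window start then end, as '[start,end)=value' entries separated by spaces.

[0,10)=7 [1,11)=7 [2,12)=7 [3,13)=4 [4,14)=4 [5,15)=4 [6,16)=6 [7,17)=8 [8,18)=9 [9,19)=9 [10,20)=9 [11,21)=9 [12,22)=9 [13,23)=9 [14,24)=9 [15,25)=9 [16,26)=9 [17,27)=9 [18,28)=4 [19,29)=4 [20,30)=4 [21,31)=4 [22,32)=7 [23,33)=7 [24,34)=7 [25,35)=7 [26,36)=7 [27,37)=7 [28,38)=7 [29,39)=7 [30,40)=7 [31,41)=7 [32,42)=7 [33,43)=7 [34,44)=7 [35,45)=7 [36,46)=7 [37,47)=7

i=0 t=2 v=7: → [2,12),[1,11),[0,10); WM=-1
i=1 t=10 v=4: → [10,20),[9,19),[8,18),[7,17),[6,16),[5,15),[4,14),[3,13),[2,12),[1,11); WM=7
i=2 t=15 v=6: → [15,25),[14,24),[13,23),[12,22),[11,21),[10,20),[9,19),[8,18),[7,17),[6,16); WM=12; [0,10) fires=7 [1,11) fires=7 [2,12) fires=7
i=3 t=16 v=7: → [16,26),[15,25),[14,24),[13,23),[12,22),[11,21),[10,20),[9,19),[8,18),[7,17); WM=13; [3,13) fires=4
i=4 t=16 v=8: → [16,26),[15,25),[14,24),[13,23),[12,22),[11,21),[10,20),[9,19),[8,18),[7,17); WM=13
i=5 t=17 v=9: → [17,27),[16,26),[15,25),[14,24),[13,23),[12,22),[11,21),[10,20),[9,19),[8,18); WM=14; [4,14) fires=4
i=6 t=20 v=1: → [20,30),[19,29),[18,28),[17,27),[16,26),[15,25),[14,24),[13,23),[12,22),[11,21); WM=17; [5,15) fires=4 [6,16) fires=6 [7,17) fires=8
i=7 t=9 v=8: DROP (t<17-1); WM=17
i=8 t=21 v=4: → [21,31),[20,30),[19,29),[18,28),[17,27),[16,26),[15,25),[14,24),[13,23),[12,22); WM=18; [8,18) fires=9
i=9 t=31 v=7: → [31,41),[30,40),[29,39),[28,38),[27,37),[26,36),[25,35),[24,34),[23,33),[22,32); WM=28; [9,19) fires=9 [10,20) fires=9 [11,21) fires=9 [12,22) fires=9 [13,23) fires=9 [14,24) fires=9 [15,25) fires=9 [16,26) fires=9 [17,27) fires=9 [18,28) fires=4
i=10 t=33 v=7: → [33,43),[32,42),[31,41),[30,40),[29,39),[28,38),[27,37),[26,36),[25,35),[24,34); WM=30; [19,29) fires=4 [20,30) fires=4
i=11 t=37 v=7: → [37,47),[36,46),[35,45),[34,44),[33,43),[32,42),[31,41),[30,40),[29,39),[28,38); WM=34; [21,31) fires=4 [22,32) fires=7 [23,33) fires=7 [24,34) fires=7
i=12 t=36 v=7: → [36,46),[35,45),[34,44),[33,43),[32,42),[31,41),[30,40),[29,39),[28,38),[27,37); WM=34
i=13 t=30 v=5: DROP (t<34-1); WM=34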